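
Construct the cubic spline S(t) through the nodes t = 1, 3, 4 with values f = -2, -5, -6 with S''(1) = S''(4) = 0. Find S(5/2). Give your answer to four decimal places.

-4.3594

Write M_i for S''(x_i). With h_i = 2, 1 and divided differences Δ_i = -3/2, -1, the continuity of S' gives the tridiagonal system
  2·M_0 + 6·M_1 + 1·M_2 = 6(Δ_1 - Δ_0) = 3
Natural end conditions: M_0 = M_2 = 0.
Solving: M_0 = 0, M_1 = 1/2, M_2 = 0.
On [1, 3], S(t) = -2 - 5/3·(t - 1) + 0·(t - 1)² + 1/24·(t - 1)³.
With (t - 1) = 3/2: S(5/2) = -279/64.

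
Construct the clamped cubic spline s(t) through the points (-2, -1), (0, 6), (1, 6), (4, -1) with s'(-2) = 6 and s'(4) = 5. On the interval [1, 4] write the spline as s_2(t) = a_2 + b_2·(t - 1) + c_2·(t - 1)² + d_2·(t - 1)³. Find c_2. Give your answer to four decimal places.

-2.6429

With m_i denoting the second derivative at x_i, h_i = 2, 1, 3, and Δ_i = (y_(i+1) − y_i)/h_i = 7/2, 0, -7/3:
  2·m_0 + 6·m_1 + 1·m_2 = 6(Δ_1 - Δ_0) = -21
  1·m_1 + 8·m_2 + 3·m_3 = 6(Δ_2 - Δ_1) = -14
Clamped end conditions give two more equations: 2h_0·m_0 + h_0·m_1 = 6(Δ_0 - s'(-2)) = -15 and h_2·m_2 + 2h_2·m_3 = 6(s'(4) - Δ_2) = 44.
Hence m_0 = -41/14, m_1 = -23/14, m_2 = -37/7, m_3 = 419/42.
On [1, 4], with s_2(t) = a_2 + b_2·(t - 1) + c_2·(t - 1)² + d_2·(t - 1)³: c_2 = m_2/2 = -37/14, d_2 = (m_3 - m_2)/(6h_2) = 641/756, b_2 = Δ_2 - h_2(2m_2 + m_3)/6 = -57/28.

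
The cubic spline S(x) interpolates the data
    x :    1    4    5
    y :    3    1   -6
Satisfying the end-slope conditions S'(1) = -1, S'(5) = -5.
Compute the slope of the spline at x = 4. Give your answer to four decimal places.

Let M_i = S''(x_i). Step sizes h_i = 3, 1; slopes of the chords Δ_i = (y_(i+1) - y_i)/h_i = -2/3, -7.
  3·M_0 + 8·M_1 + 1·M_2 = 6(Δ_1 - Δ_0) = -38
Clamped end conditions give two more equations: 2h_0·M_0 + h_0·M_1 = 6(Δ_0 - S'(1)) = 2 and h_1·M_1 + 2h_1·M_2 = 6(S'(5) - Δ_1) = 12.
Solving: M_0 = 49/12, M_1 = -15/2, M_2 = 39/4.
On [4, 5], S'(x) = b_1 + 2c_1·(x - 4) + 3d_1·(x - 4)² with b_1 = Δ_1 - h_1(2M_1 + M_2)/6 = -49/8, c_1 = M_1/2 = -15/4, d_1 = (M_2 - M_1)/(6h_1) = 23/8. So S'(4) = -49/8.

-6.1250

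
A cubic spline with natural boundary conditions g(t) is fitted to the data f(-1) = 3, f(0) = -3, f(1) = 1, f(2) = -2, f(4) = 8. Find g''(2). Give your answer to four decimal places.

Write m_i for g''(x_i). With h_i = 1, 1, 1, 2 and divided differences Δ_i = -6, 4, -3, 5, the continuity of g' gives the tridiagonal system
  1·m_0 + 4·m_1 + 1·m_2 = 6(Δ_1 - Δ_0) = 60
  1·m_1 + 4·m_2 + 1·m_3 = 6(Δ_2 - Δ_1) = -42
  1·m_2 + 6·m_3 + 2·m_4 = 6(Δ_3 - Δ_2) = 48
Natural end conditions: m_0 = m_4 = 0.
Forward elimination and back-substitution give m_0 = 0, m_1 = 840/43, m_2 = -780/43, m_3 = 474/43, m_4 = 0.

11.0233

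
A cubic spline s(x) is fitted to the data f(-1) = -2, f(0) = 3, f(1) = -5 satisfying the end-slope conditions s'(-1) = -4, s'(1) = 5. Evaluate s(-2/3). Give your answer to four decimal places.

-1.1111

Let σ_i = s''(x_i). Step sizes h_i = 1, 1; slopes of the chords Δ_i = (y_(i+1) - y_i)/h_i = 5, -8.
  1·σ_0 + 4·σ_1 + 1·σ_2 = 6(Δ_1 - Δ_0) = -78
Clamped end conditions give two more equations: 2h_0·σ_0 + h_0·σ_1 = 6(Δ_0 - s'(-1)) = 54 and h_1·σ_1 + 2h_1·σ_2 = 6(s'(1) - Δ_1) = 78.
Solving the tridiagonal system: σ_0 = 51, σ_1 = -48, σ_2 = 63.
On [-1, 0], s(x) = -2 - 4·(x + 1) + 51/2·(x + 1)² - 33/2·(x + 1)³.
With (x + 1) = 1/3: s(-2/3) = -10/9.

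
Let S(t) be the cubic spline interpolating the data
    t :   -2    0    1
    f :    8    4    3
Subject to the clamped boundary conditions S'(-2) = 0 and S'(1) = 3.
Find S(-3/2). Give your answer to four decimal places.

7.6563

Let M_i = S''(x_i). Step sizes h_i = 2, 1; slopes of the chords Δ_i = (y_(i+1) - y_i)/h_i = -2, -1.
  2·M_0 + 6·M_1 + 1·M_2 = 6(Δ_1 - Δ_0) = 6
Clamped end conditions give two more equations: 2h_0·M_0 + h_0·M_1 = 6(Δ_0 - S'(-2)) = -12 and h_1·M_1 + 2h_1·M_2 = 6(S'(1) - Δ_1) = 24.
Solving the tridiagonal system: M_0 = -3, M_1 = 0, M_2 = 12.
On [-2, 0], S(t) = 8 + 0·(t + 2) - 3/2·(t + 2)² + 1/4·(t + 2)³.
With (t + 2) = 1/2: S(-3/2) = 245/32.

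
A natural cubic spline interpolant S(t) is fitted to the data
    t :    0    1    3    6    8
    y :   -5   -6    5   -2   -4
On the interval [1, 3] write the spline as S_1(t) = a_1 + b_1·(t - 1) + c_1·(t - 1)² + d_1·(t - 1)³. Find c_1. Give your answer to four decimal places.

4.4832

With m_i denoting the second derivative at x_i, h_i = 1, 2, 3, 2, and Δ_i = (y_(i+1) − y_i)/h_i = -1, 11/2, -7/3, -1:
  1·m_0 + 6·m_1 + 2·m_2 = 6(Δ_1 - Δ_0) = 39
  2·m_1 + 10·m_2 + 3·m_3 = 6(Δ_2 - Δ_1) = -47
  3·m_2 + 10·m_3 + 2·m_4 = 6(Δ_3 - Δ_2) = 8
Natural end conditions: m_0 = m_4 = 0.
Solving the tridiagonal system: m_0 = 0, m_1 = 4537/506, m_2 = -1872/253, m_3 = 764/253, m_4 = 0.
On [1, 3], with S_1(t) = a_1 + b_1·(t - 1) + c_1·(t - 1)² + d_1·(t - 1)³: c_1 = m_1/2 = 4537/1012, d_1 = (m_2 - m_1)/(6h_1) = -8281/6072, b_1 = Δ_1 - h_1(2m_1 + m_2)/6 = 3019/1518.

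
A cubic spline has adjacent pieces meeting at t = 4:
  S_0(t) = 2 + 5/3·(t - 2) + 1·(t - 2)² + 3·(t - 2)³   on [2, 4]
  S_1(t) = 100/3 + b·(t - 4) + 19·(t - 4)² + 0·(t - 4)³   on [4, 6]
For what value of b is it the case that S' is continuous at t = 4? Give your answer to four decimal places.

S_0'(t) = 5/3 + 2·(t - 2) + 9·(t - 2)², so S_0'(4) = 125/3. On the right, S_1'(4) = b, so b = 125/3.

41.6667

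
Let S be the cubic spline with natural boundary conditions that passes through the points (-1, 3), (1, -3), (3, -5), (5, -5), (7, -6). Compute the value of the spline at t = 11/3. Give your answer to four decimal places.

-5.0317

Put m_i = S'' at the i-th knot. Here h = (2, 2, 2, 2) and Δ = (-3, -1, 0, -1/2), so the interior equations h_(i-1)·m_(i-1) + 2(h_(i-1)+h_i)·m_i + h_i·m_(i+1) = 6(Δ_i − Δ_(i-1)) read
  2·m_0 + 8·m_1 + 2·m_2 = 6(Δ_1 - Δ_0) = 12
  2·m_1 + 8·m_2 + 2·m_3 = 6(Δ_2 - Δ_1) = 6
  2·m_2 + 8·m_3 + 2·m_4 = 6(Δ_3 - Δ_2) = -3
Natural end conditions: m_0 = m_4 = 0.
Solving: m_0 = 0, m_1 = 153/112, m_2 = 15/28, m_3 = -57/112, m_4 = 0.
On [3, 5], S(t) = -5 - 3/16·(t - 3) + 15/56·(t - 3)² - 39/448·(t - 3)³.
With (t - 3) = 2/3: S(11/3) = -317/63.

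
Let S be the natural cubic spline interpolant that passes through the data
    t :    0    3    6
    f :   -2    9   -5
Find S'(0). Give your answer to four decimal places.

Write M_i for S''(x_i). With h_i = 3, 3 and divided differences Δ_i = 11/3, -14/3, the continuity of S' gives the tridiagonal system
  3·M_0 + 12·M_1 + 3·M_2 = 6(Δ_1 - Δ_0) = -50
Natural end conditions: M_0 = M_2 = 0.
Solving the tridiagonal system: M_0 = 0, M_1 = -25/6, M_2 = 0.
On [0, 3], S'(t) = b_0 + 2c_0·t + 3d_0·t² with b_0 = Δ_0 - h_0(2M_0 + M_1)/6 = 23/4, c_0 = M_0/2 = 0, d_0 = (M_1 - M_0)/(6h_0) = -25/108. So S'(0) = 23/4.

5.7500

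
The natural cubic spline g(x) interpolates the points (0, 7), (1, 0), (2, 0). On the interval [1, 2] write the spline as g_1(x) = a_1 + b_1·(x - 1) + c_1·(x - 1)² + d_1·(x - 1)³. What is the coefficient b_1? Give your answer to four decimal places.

-3.5000

With M_i denoting the second derivative at x_i, h_i = 1, 1, and Δ_i = (y_(i+1) − y_i)/h_i = -7, 0:
  1·M_0 + 4·M_1 + 1·M_2 = 6(Δ_1 - Δ_0) = 42
Natural end conditions: M_0 = M_2 = 0.
Forward elimination and back-substitution give M_0 = 0, M_1 = 21/2, M_2 = 0.
On [1, 2], with g_1(x) = a_1 + b_1·(x - 1) + c_1·(x - 1)² + d_1·(x - 1)³: c_1 = M_1/2 = 21/4, d_1 = (M_2 - M_1)/(6h_1) = -7/4, b_1 = Δ_1 - h_1(2M_1 + M_2)/6 = -7/2.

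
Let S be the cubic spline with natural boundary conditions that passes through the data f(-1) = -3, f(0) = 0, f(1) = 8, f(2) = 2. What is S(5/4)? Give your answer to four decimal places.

7.8344

With σ_i denoting the second derivative at x_i, h_i = 1, 1, 1, and Δ_i = (y_(i+1) − y_i)/h_i = 3, 8, -6:
  1·σ_0 + 4·σ_1 + 1·σ_2 = 6(Δ_1 - Δ_0) = 30
  1·σ_1 + 4·σ_2 + 1·σ_3 = 6(Δ_2 - Δ_1) = -84
Natural end conditions: σ_0 = σ_3 = 0.
Solving: σ_0 = 0, σ_1 = 68/5, σ_2 = -122/5, σ_3 = 0.
On [1, 2], S(x) = 8 + 32/15·(x - 1) - 61/5·(x - 1)² + 61/15·(x - 1)³.
With (x - 1) = 1/4: S(5/4) = 2507/320.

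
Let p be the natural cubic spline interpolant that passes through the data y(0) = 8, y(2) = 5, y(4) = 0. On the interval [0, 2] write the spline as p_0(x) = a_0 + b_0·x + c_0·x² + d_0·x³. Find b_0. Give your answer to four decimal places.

Put M_i = p'' at the i-th knot. Here h = (2, 2) and Δ = (-3/2, -5/2), so the interior equations h_(i-1)·M_(i-1) + 2(h_(i-1)+h_i)·M_i + h_i·M_(i+1) = 6(Δ_i − Δ_(i-1)) read
  2·M_0 + 8·M_1 + 2·M_2 = 6(Δ_1 - Δ_0) = -6
Natural end conditions: M_0 = M_2 = 0.
Hence M_0 = 0, M_1 = -3/4, M_2 = 0.
On [0, 2], with p_0(x) = a_0 + b_0·x + c_0·x² + d_0·x³: c_0 = M_0/2 = 0, d_0 = (M_1 - M_0)/(6h_0) = -1/16, b_0 = Δ_0 - h_0(2M_0 + M_1)/6 = -5/4.

-1.2500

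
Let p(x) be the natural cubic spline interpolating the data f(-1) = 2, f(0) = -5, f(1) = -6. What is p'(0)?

-4

With m_i denoting the second derivative at x_i, h_i = 1, 1, and Δ_i = (y_(i+1) − y_i)/h_i = -7, -1:
  1·m_0 + 4·m_1 + 1·m_2 = 6(Δ_1 - Δ_0) = 36
Natural end conditions: m_0 = m_2 = 0.
Solving: m_0 = 0, m_1 = 9, m_2 = 0.
On [0, 1], p'(x) = b_1 + 2c_1·x + 3d_1·x² with b_1 = Δ_1 - h_1(2m_1 + m_2)/6 = -4, c_1 = m_1/2 = 9/2, d_1 = (m_2 - m_1)/(6h_1) = -3/2. So p'(0) = -4.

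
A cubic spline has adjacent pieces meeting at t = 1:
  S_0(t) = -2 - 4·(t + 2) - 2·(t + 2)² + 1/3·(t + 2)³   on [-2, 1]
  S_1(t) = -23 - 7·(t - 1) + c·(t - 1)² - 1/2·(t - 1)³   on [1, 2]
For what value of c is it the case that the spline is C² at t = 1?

S_0''(t) = -4 + 2·(t + 2), so S_0''(1) = 2. On the right, S_1''(1) = 2c, so c = 1.

1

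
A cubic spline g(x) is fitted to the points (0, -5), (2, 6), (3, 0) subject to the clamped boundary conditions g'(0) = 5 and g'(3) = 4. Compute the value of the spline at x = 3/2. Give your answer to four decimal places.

Put σ_i = g'' at the i-th knot. Here h = (2, 1) and Δ = (11/2, -6), so the interior equations h_(i-1)·σ_(i-1) + 2(h_(i-1)+h_i)·σ_i + h_i·σ_(i+1) = 6(Δ_i − Δ_(i-1)) read
  2·σ_0 + 6·σ_1 + 1·σ_2 = 6(Δ_1 - Δ_0) = -69
Clamped end conditions give two more equations: 2h_0·σ_0 + h_0·σ_1 = 6(Δ_0 - g'(0)) = 3 and h_1·σ_1 + 2h_1·σ_2 = 6(g'(3) - Δ_1) = 60.
Solving the tridiagonal system: σ_0 = 143/12, σ_1 = -67/3, σ_2 = 247/6.
On [0, 2], g(x) = -5 + 5·x + 143/24·x² - 137/48·x³.
With x = 3/2: g(3/2) = 803/128.

6.2734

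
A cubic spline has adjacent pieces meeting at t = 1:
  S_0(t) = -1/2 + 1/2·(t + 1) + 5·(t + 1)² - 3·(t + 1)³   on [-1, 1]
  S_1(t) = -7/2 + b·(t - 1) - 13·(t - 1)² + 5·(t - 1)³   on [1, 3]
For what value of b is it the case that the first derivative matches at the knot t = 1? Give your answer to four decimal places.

S_0'(t) = 1/2 + 10·(t + 1) - 9·(t + 1)², so S_0'(1) = -31/2. On the right, S_1'(1) = b, so b = -31/2.

-15.5000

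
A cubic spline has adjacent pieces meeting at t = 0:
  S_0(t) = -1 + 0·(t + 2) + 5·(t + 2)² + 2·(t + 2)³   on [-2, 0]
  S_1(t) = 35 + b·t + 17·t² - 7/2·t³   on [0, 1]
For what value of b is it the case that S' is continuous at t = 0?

44

S_0'(t) = 0 + 10·(t + 2) + 6·(t + 2)², so S_0'(0) = 44. On the right, S_1'(0) = b, so b = 44.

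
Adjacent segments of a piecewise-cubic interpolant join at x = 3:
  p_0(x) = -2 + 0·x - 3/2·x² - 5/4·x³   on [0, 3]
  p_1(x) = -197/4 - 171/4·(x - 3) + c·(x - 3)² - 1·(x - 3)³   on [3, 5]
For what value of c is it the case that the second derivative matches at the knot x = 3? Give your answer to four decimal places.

-12.7500

p_0''(x) = -3 - 15/2·x, so p_0''(3) = -51/2. On the right, p_1''(3) = 2c, so c = -51/4.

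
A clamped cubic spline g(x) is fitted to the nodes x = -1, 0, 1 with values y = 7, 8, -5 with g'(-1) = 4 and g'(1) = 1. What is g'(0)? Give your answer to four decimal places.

-10.2500

Write M_i for g''(x_i). With h_i = 1, 1 and divided differences Δ_i = 1, -13, the continuity of g' gives the tridiagonal system
  1·M_0 + 4·M_1 + 1·M_2 = 6(Δ_1 - Δ_0) = -84
Clamped end conditions give two more equations: 2h_0·M_0 + h_0·M_1 = 6(Δ_0 - g'(-1)) = -18 and h_1·M_1 + 2h_1·M_2 = 6(g'(1) - Δ_1) = 84.
Solving: M_0 = 21/2, M_1 = -39, M_2 = 123/2.
On [0, 1], g'(x) = b_1 + 2c_1·x + 3d_1·x² with b_1 = Δ_1 - h_1(2M_1 + M_2)/6 = -41/4, c_1 = M_1/2 = -39/2, d_1 = (M_2 - M_1)/(6h_1) = 67/4. So g'(0) = -41/4.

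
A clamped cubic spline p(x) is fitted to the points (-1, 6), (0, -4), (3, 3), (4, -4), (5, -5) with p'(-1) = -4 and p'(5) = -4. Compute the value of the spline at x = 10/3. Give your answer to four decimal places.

Write M_i for p''(x_i). With h_i = 1, 3, 1, 1 and divided differences Δ_i = -10, 7/3, -7, -1, the continuity of p' gives the tridiagonal system
  1·M_0 + 8·M_1 + 3·M_2 = 6(Δ_1 - Δ_0) = 74
  3·M_1 + 8·M_2 + 1·M_3 = 6(Δ_2 - Δ_1) = -56
  1·M_2 + 4·M_3 + 1·M_4 = 6(Δ_3 - Δ_2) = 36
Clamped end conditions give two more equations: 2h_0·M_0 + h_0·M_1 = 6(Δ_0 - p'(-1)) = -36 and h_3·M_3 + 2h_3·M_4 = 6(p'(5) - Δ_3) = -18.
Hence M_0 = -3121/114, M_1 = 1069/57, M_2 = -1849/114, M_3 = 997/57, M_4 = -2023/114.
On [3, 4], p(x) = 3 - 257/57·(x - 3) - 1849/228·(x - 3)² + 427/76·(x - 3)³.
With (x - 3) = 1/3: p(10/3) = 275/342.

0.8041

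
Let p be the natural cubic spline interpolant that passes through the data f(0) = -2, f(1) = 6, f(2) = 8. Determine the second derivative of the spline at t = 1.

-9

With σ_i denoting the second derivative at x_i, h_i = 1, 1, and Δ_i = (y_(i+1) − y_i)/h_i = 8, 2:
  1·σ_0 + 4·σ_1 + 1·σ_2 = 6(Δ_1 - Δ_0) = -36
Natural end conditions: σ_0 = σ_2 = 0.
Solving: σ_0 = 0, σ_1 = -9, σ_2 = 0.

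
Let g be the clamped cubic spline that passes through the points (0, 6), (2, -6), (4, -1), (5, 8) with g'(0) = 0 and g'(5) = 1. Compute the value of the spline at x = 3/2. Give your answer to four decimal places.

Write M_i for g''(x_i). With h_i = 2, 2, 1 and divided differences Δ_i = -6, 5/2, 9, the continuity of g' gives the tridiagonal system
  2·M_0 + 8·M_1 + 2·M_2 = 6(Δ_1 - Δ_0) = 51
  2·M_1 + 6·M_2 + 1·M_3 = 6(Δ_2 - Δ_1) = 39
Clamped end conditions give two more equations: 2h_0·M_0 + h_0·M_1 = 6(Δ_0 - g'(0)) = -36 and h_2·M_2 + 2h_2·M_3 = 6(g'(5) - Δ_2) = -48.
Hence M_0 = -583/46, M_1 = 169/23, M_2 = 202/23, M_3 = -653/23.
On [0, 2], g(x) = 6 + 0·x - 583/92·x² + 307/184·x³.
With x = 3/2: g(3/2) = -3867/1472.

-2.6270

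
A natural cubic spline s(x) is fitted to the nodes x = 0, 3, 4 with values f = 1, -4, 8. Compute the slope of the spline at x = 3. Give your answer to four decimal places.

8.5833

Put M_i = s'' at the i-th knot. Here h = (3, 1) and Δ = (-5/3, 12), so the interior equations h_(i-1)·M_(i-1) + 2(h_(i-1)+h_i)·M_i + h_i·M_(i+1) = 6(Δ_i − Δ_(i-1)) read
  3·M_0 + 8·M_1 + 1·M_2 = 6(Δ_1 - Δ_0) = 82
Natural end conditions: M_0 = M_2 = 0.
Hence M_0 = 0, M_1 = 41/4, M_2 = 0.
On [3, 4], s'(x) = b_1 + 2c_1·(x - 3) + 3d_1·(x - 3)² with b_1 = Δ_1 - h_1(2M_1 + M_2)/6 = 103/12, c_1 = M_1/2 = 41/8, d_1 = (M_2 - M_1)/(6h_1) = -41/24. So s'(3) = 103/12.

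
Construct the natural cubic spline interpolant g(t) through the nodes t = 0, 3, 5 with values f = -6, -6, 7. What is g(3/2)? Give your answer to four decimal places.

With M_i denoting the second derivative at x_i, h_i = 3, 2, and Δ_i = (y_(i+1) − y_i)/h_i = 0, 13/2:
  3·M_0 + 10·M_1 + 2·M_2 = 6(Δ_1 - Δ_0) = 39
Natural end conditions: M_0 = M_2 = 0.
Solving the tridiagonal system: M_0 = 0, M_1 = 39/10, M_2 = 0.
On [0, 3], g(t) = -6 - 39/20·t + 0·t² + 13/60·t³.
With t = 3/2: g(3/2) = -1311/160.

-8.1938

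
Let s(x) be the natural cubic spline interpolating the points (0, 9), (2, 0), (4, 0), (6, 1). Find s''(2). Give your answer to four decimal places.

Let m_i = s''(x_i). Step sizes h_i = 2, 2, 2; slopes of the chords Δ_i = (y_(i+1) - y_i)/h_i = -9/2, 0, 1/2.
  2·m_0 + 8·m_1 + 2·m_2 = 6(Δ_1 - Δ_0) = 27
  2·m_1 + 8·m_2 + 2·m_3 = 6(Δ_2 - Δ_1) = 3
Natural end conditions: m_0 = m_3 = 0.
Solving: m_0 = 0, m_1 = 7/2, m_2 = -1/2, m_3 = 0.

3.5000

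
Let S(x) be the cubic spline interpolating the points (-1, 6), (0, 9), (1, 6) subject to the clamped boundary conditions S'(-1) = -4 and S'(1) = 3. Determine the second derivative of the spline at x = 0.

Write M_i for S''(x_i). With h_i = 1, 1 and divided differences Δ_i = 3, -3, the continuity of S' gives the tridiagonal system
  1·M_0 + 4·M_1 + 1·M_2 = 6(Δ_1 - Δ_0) = -36
Clamped end conditions give two more equations: 2h_0·M_0 + h_0·M_1 = 6(Δ_0 - S'(-1)) = 42 and h_1·M_1 + 2h_1·M_2 = 6(S'(1) - Δ_1) = 36.
Solving the tridiagonal system: M_0 = 67/2, M_1 = -25, M_2 = 61/2.

-25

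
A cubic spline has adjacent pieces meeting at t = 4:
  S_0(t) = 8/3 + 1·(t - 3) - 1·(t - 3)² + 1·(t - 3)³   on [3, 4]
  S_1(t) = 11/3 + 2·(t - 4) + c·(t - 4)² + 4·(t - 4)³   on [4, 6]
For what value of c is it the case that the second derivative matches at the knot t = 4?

2

S_0''(t) = -2 + 6·(t - 3), so S_0''(4) = 4. On the right, S_1''(4) = 2c, so c = 2.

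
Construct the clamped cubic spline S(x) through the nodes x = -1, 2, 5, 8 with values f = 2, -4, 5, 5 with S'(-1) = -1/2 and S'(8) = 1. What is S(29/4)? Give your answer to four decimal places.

Write M_i for S''(x_i). With h_i = 3, 3, 3 and divided differences Δ_i = -2, 3, 0, the continuity of S' gives the tridiagonal system
  3·M_0 + 12·M_1 + 3·M_2 = 6(Δ_1 - Δ_0) = 30
  3·M_1 + 12·M_2 + 3·M_3 = 6(Δ_2 - Δ_1) = -18
Clamped end conditions give two more equations: 2h_0·M_0 + h_0·M_1 = 6(Δ_0 - S'(-1)) = -9 and h_2·M_2 + 2h_2·M_3 = 6(S'(8) - Δ_2) = 6.
Hence M_0 = -18/5, M_1 = 21/5, M_2 = -16/5, M_3 = 13/5.
On [5, 8], S(x) = 5 + 19/10·(x - 5) - 8/5·(x - 5)² + 29/90·(x - 5)³.
With (x - 5) = 9/4: S(29/4) = 3101/640.

4.8453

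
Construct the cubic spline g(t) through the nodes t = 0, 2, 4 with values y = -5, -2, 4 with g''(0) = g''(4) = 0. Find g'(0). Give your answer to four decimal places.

Let m_i = g''(x_i). Step sizes h_i = 2, 2; slopes of the chords Δ_i = (y_(i+1) - y_i)/h_i = 3/2, 3.
  2·m_0 + 8·m_1 + 2·m_2 = 6(Δ_1 - Δ_0) = 9
Natural end conditions: m_0 = m_2 = 0.
Solving the tridiagonal system: m_0 = 0, m_1 = 9/8, m_2 = 0.
On [0, 2], g'(t) = b_0 + 2c_0·t + 3d_0·t² with b_0 = Δ_0 - h_0(2m_0 + m_1)/6 = 9/8, c_0 = m_0/2 = 0, d_0 = (m_1 - m_0)/(6h_0) = 3/32. So g'(0) = 9/8.

1.1250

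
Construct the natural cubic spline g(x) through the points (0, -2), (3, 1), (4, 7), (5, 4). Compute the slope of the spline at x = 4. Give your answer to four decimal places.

Let m_i = g''(x_i). Step sizes h_i = 3, 1, 1; slopes of the chords Δ_i = (y_(i+1) - y_i)/h_i = 1, 6, -3.
  3·m_0 + 8·m_1 + 1·m_2 = 6(Δ_1 - Δ_0) = 30
  1·m_1 + 4·m_2 + 1·m_3 = 6(Δ_2 - Δ_1) = -54
Natural end conditions: m_0 = m_3 = 0.
Solving: m_0 = 0, m_1 = 174/31, m_2 = -462/31, m_3 = 0.
On [4, 5], g'(x) = b_2 + 2c_2·(x - 4) + 3d_2·(x - 4)² with b_2 = Δ_2 - h_2(2m_2 + m_3)/6 = 61/31, c_2 = m_2/2 = -231/31, d_2 = (m_3 - m_2)/(6h_2) = 77/31. So g'(4) = 61/31.

1.9677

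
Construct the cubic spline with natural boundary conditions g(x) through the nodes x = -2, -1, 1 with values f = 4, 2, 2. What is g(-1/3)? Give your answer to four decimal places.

1.5062

Write m_i for g''(x_i). With h_i = 1, 2 and divided differences Δ_i = -2, 0, the continuity of g' gives the tridiagonal system
  1·m_0 + 6·m_1 + 2·m_2 = 6(Δ_1 - Δ_0) = 12
Natural end conditions: m_0 = m_2 = 0.
Hence m_0 = 0, m_1 = 2, m_2 = 0.
On [-1, 1], g(x) = 2 - 4/3·(x + 1) + 1·(x + 1)² - 1/6·(x + 1)³.
With (x + 1) = 2/3: g(-1/3) = 122/81.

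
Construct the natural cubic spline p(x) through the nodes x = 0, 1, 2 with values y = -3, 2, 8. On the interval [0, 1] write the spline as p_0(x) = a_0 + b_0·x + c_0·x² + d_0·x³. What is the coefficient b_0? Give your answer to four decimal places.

4.7500

Let M_i = p''(x_i). Step sizes h_i = 1, 1; slopes of the chords Δ_i = (y_(i+1) - y_i)/h_i = 5, 6.
  1·M_0 + 4·M_1 + 1·M_2 = 6(Δ_1 - Δ_0) = 6
Natural end conditions: M_0 = M_2 = 0.
Solving: M_0 = 0, M_1 = 3/2, M_2 = 0.
On [0, 1], with p_0(x) = a_0 + b_0·x + c_0·x² + d_0·x³: c_0 = M_0/2 = 0, d_0 = (M_1 - M_0)/(6h_0) = 1/4, b_0 = Δ_0 - h_0(2M_0 + M_1)/6 = 19/4.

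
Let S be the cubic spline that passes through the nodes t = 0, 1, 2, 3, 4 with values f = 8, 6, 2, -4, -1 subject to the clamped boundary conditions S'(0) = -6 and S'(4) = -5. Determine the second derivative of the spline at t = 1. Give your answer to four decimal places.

Write σ_i for S''(x_i). With h_i = 1, 1, 1, 1 and divided differences Δ_i = -2, -4, -6, 3, the continuity of S' gives the tridiagonal system
  1·σ_0 + 4·σ_1 + 1·σ_2 = 6(Δ_1 - Δ_0) = -12
  1·σ_1 + 4·σ_2 + 1·σ_3 = 6(Δ_2 - Δ_1) = -12
  1·σ_2 + 4·σ_3 + 1·σ_4 = 6(Δ_3 - Δ_2) = 54
Clamped end conditions give two more equations: 2h_0·σ_0 + h_0·σ_1 = 6(Δ_0 - S'(0)) = 24 and h_3·σ_3 + 2h_3·σ_4 = 6(S'(4) - Δ_3) = -48.
Forward elimination and back-substitution give σ_0 = 100/7, σ_1 = -32/7, σ_2 = -8, σ_3 = 172/7, σ_4 = -254/7.

-4.5714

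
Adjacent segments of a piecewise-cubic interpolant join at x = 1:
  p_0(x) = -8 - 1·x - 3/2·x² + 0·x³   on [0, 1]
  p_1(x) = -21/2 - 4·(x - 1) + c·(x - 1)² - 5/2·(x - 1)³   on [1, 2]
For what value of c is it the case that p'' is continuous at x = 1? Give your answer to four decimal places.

p_0''(x) = -3 + 0·x, so p_0''(1) = -3. On the right, p_1''(1) = 2c, so c = -3/2.

-1.5000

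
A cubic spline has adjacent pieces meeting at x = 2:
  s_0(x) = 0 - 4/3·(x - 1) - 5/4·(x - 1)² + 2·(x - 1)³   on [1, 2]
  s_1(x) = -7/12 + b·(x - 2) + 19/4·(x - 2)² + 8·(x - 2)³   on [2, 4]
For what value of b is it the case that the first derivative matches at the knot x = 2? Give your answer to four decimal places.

s_0'(x) = -4/3 - 5/2·(x - 1) + 6·(x - 1)², so s_0'(2) = 13/6. On the right, s_1'(2) = b, so b = 13/6.

2.1667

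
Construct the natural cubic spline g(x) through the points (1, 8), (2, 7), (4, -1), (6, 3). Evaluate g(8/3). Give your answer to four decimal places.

4.4141

Let m_i = g''(x_i). Step sizes h_i = 1, 2, 2; slopes of the chords Δ_i = (y_(i+1) - y_i)/h_i = -1, -4, 2.
  1·m_0 + 6·m_1 + 2·m_2 = 6(Δ_1 - Δ_0) = -18
  2·m_1 + 8·m_2 + 2·m_3 = 6(Δ_2 - Δ_1) = 36
Natural end conditions: m_0 = m_3 = 0.
Forward elimination and back-substitution give m_0 = 0, m_1 = -54/11, m_2 = 63/11, m_3 = 0.
On [2, 4], g(x) = 7 - 29/11·(x - 2) - 27/11·(x - 2)² + 39/44·(x - 2)³.
With (x - 2) = 2/3: g(8/3) = 437/99.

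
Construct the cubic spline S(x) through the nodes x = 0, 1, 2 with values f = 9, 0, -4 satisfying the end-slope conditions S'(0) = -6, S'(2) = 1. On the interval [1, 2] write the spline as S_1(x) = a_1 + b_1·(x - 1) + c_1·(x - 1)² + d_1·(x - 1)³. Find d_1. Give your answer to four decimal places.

With m_i denoting the second derivative at x_i, h_i = 1, 1, and Δ_i = (y_(i+1) − y_i)/h_i = -9, -4:
  1·m_0 + 4·m_1 + 1·m_2 = 6(Δ_1 - Δ_0) = 30
Clamped end conditions give two more equations: 2h_0·m_0 + h_0·m_1 = 6(Δ_0 - S'(0)) = -18 and h_1·m_1 + 2h_1·m_2 = 6(S'(2) - Δ_1) = 30.
Hence m_0 = -13, m_1 = 8, m_2 = 11.
On [1, 2], with S_1(x) = a_1 + b_1·(x - 1) + c_1·(x - 1)² + d_1·(x - 1)³: c_1 = m_1/2 = 4, d_1 = (m_2 - m_1)/(6h_1) = 1/2, b_1 = Δ_1 - h_1(2m_1 + m_2)/6 = -17/2.

0.5000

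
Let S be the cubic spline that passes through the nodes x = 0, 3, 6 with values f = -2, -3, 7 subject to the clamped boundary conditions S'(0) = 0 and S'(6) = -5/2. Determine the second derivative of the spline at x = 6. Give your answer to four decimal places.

-8.0833

Let σ_i = S''(x_i). Step sizes h_i = 3, 3; slopes of the chords Δ_i = (y_(i+1) - y_i)/h_i = -1/3, 10/3.
  3·σ_0 + 12·σ_1 + 3·σ_2 = 6(Δ_1 - Δ_0) = 22
Clamped end conditions give two more equations: 2h_0·σ_0 + h_0·σ_1 = 6(Δ_0 - S'(0)) = -2 and h_1·σ_1 + 2h_1·σ_2 = 6(S'(6) - Δ_1) = -35.
Solving: σ_0 = -31/12, σ_1 = 9/2, σ_2 = -97/12.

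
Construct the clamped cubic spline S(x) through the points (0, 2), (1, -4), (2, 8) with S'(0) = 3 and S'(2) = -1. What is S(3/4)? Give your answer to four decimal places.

Let σ_i = S''(x_i). Step sizes h_i = 1, 1; slopes of the chords Δ_i = (y_(i+1) - y_i)/h_i = -6, 12.
  1·σ_0 + 4·σ_1 + 1·σ_2 = 6(Δ_1 - Δ_0) = 108
Clamped end conditions give two more equations: 2h_0·σ_0 + h_0·σ_1 = 6(Δ_0 - S'(0)) = -54 and h_1·σ_1 + 2h_1·σ_2 = 6(S'(2) - Δ_1) = -78.
Solving the tridiagonal system: σ_0 = -56, σ_1 = 58, σ_2 = -68.
On [0, 1], S(x) = 2 + 3·x - 28·x² + 19·x³.
With x = 3/4: S(3/4) = -223/64.

-3.4844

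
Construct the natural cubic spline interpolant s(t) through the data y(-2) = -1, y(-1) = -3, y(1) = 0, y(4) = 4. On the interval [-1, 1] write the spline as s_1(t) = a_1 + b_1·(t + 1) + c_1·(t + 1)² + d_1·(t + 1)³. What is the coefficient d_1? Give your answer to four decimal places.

-0.3869

Let M_i = s''(x_i). Step sizes h_i = 1, 2, 3; slopes of the chords Δ_i = (y_(i+1) - y_i)/h_i = -2, 3/2, 4/3.
  1·M_0 + 6·M_1 + 2·M_2 = 6(Δ_1 - Δ_0) = 21
  2·M_1 + 10·M_2 + 3·M_3 = 6(Δ_2 - Δ_1) = -1
Natural end conditions: M_0 = M_3 = 0.
Forward elimination and back-substitution give M_0 = 0, M_1 = 53/14, M_2 = -6/7, M_3 = 0.
On [-1, 1], with s_1(t) = a_1 + b_1·(t + 1) + c_1·(t + 1)² + d_1·(t + 1)³: c_1 = M_1/2 = 53/28, d_1 = (M_2 - M_1)/(6h_1) = -65/168, b_1 = Δ_1 - h_1(2M_1 + M_2)/6 = -31/42.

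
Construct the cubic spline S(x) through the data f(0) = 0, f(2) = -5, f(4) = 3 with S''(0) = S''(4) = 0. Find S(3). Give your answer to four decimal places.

-2.2188

Let m_i = S''(x_i). Step sizes h_i = 2, 2; slopes of the chords Δ_i = (y_(i+1) - y_i)/h_i = -5/2, 4.
  2·m_0 + 8·m_1 + 2·m_2 = 6(Δ_1 - Δ_0) = 39
Natural end conditions: m_0 = m_2 = 0.
Hence m_0 = 0, m_1 = 39/8, m_2 = 0.
On [2, 4], S(x) = -5 + 3/4·(x - 2) + 39/16·(x - 2)² - 13/32·(x - 2)³.
With (x - 2) = 1: S(3) = -71/32.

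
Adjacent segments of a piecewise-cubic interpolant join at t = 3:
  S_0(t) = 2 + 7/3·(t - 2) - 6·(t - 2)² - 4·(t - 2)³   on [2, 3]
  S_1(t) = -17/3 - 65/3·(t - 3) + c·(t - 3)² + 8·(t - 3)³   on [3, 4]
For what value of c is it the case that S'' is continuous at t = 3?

-18

S_0''(t) = -12 - 24·(t - 2), so S_0''(3) = -36. On the right, S_1''(3) = 2c, so c = -18.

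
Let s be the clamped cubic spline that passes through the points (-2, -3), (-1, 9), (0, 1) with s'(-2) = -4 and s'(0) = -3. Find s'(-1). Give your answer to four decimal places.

4.7500

Write M_i for s''(x_i). With h_i = 1, 1 and divided differences Δ_i = 12, -8, the continuity of s' gives the tridiagonal system
  1·M_0 + 4·M_1 + 1·M_2 = 6(Δ_1 - Δ_0) = -120
Clamped end conditions give two more equations: 2h_0·M_0 + h_0·M_1 = 6(Δ_0 - s'(-2)) = 96 and h_1·M_1 + 2h_1·M_2 = 6(s'(0) - Δ_1) = 30.
Solving: M_0 = 157/2, M_1 = -61, M_2 = 91/2.
On [-1, 0], s'(t) = b_1 + 2c_1·(t + 1) + 3d_1·(t + 1)² with b_1 = Δ_1 - h_1(2M_1 + M_2)/6 = 19/4, c_1 = M_1/2 = -61/2, d_1 = (M_2 - M_1)/(6h_1) = 71/4. So s'(-1) = 19/4.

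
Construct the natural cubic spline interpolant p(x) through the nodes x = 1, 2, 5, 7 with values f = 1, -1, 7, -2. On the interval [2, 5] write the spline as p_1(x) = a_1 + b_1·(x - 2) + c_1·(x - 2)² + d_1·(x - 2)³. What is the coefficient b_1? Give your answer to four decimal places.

With m_i denoting the second derivative at x_i, h_i = 1, 3, 2, and Δ_i = (y_(i+1) − y_i)/h_i = -2, 8/3, -9/2:
  1·m_0 + 8·m_1 + 3·m_2 = 6(Δ_1 - Δ_0) = 28
  3·m_1 + 10·m_2 + 2·m_3 = 6(Δ_2 - Δ_1) = -43
Natural end conditions: m_0 = m_3 = 0.
Forward elimination and back-substitution give m_0 = 0, m_1 = 409/71, m_2 = -428/71, m_3 = 0.
On [2, 5], with p_1(x) = a_1 + b_1·(x - 2) + c_1·(x - 2)² + d_1·(x - 2)³: c_1 = m_1/2 = 409/142, d_1 = (m_2 - m_1)/(6h_1) = -93/142, b_1 = Δ_1 - h_1(2m_1 + m_2)/6 = -17/213.

-0.0798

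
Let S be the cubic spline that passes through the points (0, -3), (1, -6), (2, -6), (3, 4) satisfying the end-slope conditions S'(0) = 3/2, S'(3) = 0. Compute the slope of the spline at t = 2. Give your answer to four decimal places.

8.7000

With M_i denoting the second derivative at x_i, h_i = 1, 1, 1, and Δ_i = (y_(i+1) − y_i)/h_i = -3, 0, 10:
  1·M_0 + 4·M_1 + 1·M_2 = 6(Δ_1 - Δ_0) = 18
  1·M_1 + 4·M_2 + 1·M_3 = 6(Δ_2 - Δ_1) = 60
Clamped end conditions give two more equations: 2h_0·M_0 + h_0·M_1 = 6(Δ_0 - S'(0)) = -27 and h_2·M_2 + 2h_2·M_3 = 6(S'(3) - Δ_2) = -60.
Solving: M_0 = -72/5, M_1 = 9/5, M_2 = 126/5, M_3 = -213/5.
On [2, 3], S'(t) = b_2 + 2c_2·(t - 2) + 3d_2·(t - 2)² with b_2 = Δ_2 - h_2(2M_2 + M_3)/6 = 87/10, c_2 = M_2/2 = 63/5, d_2 = (M_3 - M_2)/(6h_2) = -113/10. So S'(2) = 87/10.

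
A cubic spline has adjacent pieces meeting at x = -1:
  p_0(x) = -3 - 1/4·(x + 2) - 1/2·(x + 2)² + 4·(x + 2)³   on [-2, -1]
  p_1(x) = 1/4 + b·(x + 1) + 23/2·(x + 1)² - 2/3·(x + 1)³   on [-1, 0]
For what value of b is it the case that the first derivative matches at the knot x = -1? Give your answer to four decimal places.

10.7500

p_0'(x) = -1/4 - 1·(x + 2) + 12·(x + 2)², so p_0'(-1) = 43/4. On the right, p_1'(-1) = b, so b = 43/4.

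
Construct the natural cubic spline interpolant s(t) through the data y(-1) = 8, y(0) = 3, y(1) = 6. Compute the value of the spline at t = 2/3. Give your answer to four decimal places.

With σ_i denoting the second derivative at x_i, h_i = 1, 1, and Δ_i = (y_(i+1) − y_i)/h_i = -5, 3:
  1·σ_0 + 4·σ_1 + 1·σ_2 = 6(Δ_1 - Δ_0) = 48
Natural end conditions: σ_0 = σ_2 = 0.
Hence σ_0 = 0, σ_1 = 12, σ_2 = 0.
On [0, 1], s(t) = 3 - 1·t + 6·t² - 2·t³.
With t = 2/3: s(2/3) = 119/27.

4.4074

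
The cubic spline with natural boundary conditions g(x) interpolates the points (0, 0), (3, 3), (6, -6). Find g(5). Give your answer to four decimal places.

-2.1111

Let m_i = g''(x_i). Step sizes h_i = 3, 3; slopes of the chords Δ_i = (y_(i+1) - y_i)/h_i = 1, -3.
  3·m_0 + 12·m_1 + 3·m_2 = 6(Δ_1 - Δ_0) = -24
Natural end conditions: m_0 = m_2 = 0.
Solving the tridiagonal system: m_0 = 0, m_1 = -2, m_2 = 0.
On [3, 6], g(x) = 3 - 1·(x - 3) - 1·(x - 3)² + 1/9·(x - 3)³.
With (x - 3) = 2: g(5) = -19/9.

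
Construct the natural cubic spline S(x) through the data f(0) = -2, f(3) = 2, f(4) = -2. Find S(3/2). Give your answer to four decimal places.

Let m_i = S''(x_i). Step sizes h_i = 3, 1; slopes of the chords Δ_i = (y_(i+1) - y_i)/h_i = 4/3, -4.
  3·m_0 + 8·m_1 + 1·m_2 = 6(Δ_1 - Δ_0) = -32
Natural end conditions: m_0 = m_2 = 0.
Solving: m_0 = 0, m_1 = -4, m_2 = 0.
On [0, 3], S(x) = -2 + 10/3·x + 0·x² - 2/9·x³.
With x = 3/2: S(3/2) = 9/4.

2.2500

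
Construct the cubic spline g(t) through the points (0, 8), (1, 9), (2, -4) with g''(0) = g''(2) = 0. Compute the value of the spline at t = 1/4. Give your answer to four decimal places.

Let σ_i = g''(x_i). Step sizes h_i = 1, 1; slopes of the chords Δ_i = (y_(i+1) - y_i)/h_i = 1, -13.
  1·σ_0 + 4·σ_1 + 1·σ_2 = 6(Δ_1 - Δ_0) = -84
Natural end conditions: σ_0 = σ_2 = 0.
Solving: σ_0 = 0, σ_1 = -21, σ_2 = 0.
On [0, 1], g(t) = 8 + 9/2·t + 0·t² - 7/2·t³.
With t = 1/4: g(1/4) = 1161/128.

9.0703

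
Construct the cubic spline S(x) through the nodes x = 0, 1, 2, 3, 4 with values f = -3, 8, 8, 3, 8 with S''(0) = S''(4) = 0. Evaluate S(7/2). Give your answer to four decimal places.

4.4353

Write M_i for S''(x_i). With h_i = 1, 1, 1, 1 and divided differences Δ_i = 11, 0, -5, 5, the continuity of S' gives the tridiagonal system
  1·M_0 + 4·M_1 + 1·M_2 = 6(Δ_1 - Δ_0) = -66
  1·M_1 + 4·M_2 + 1·M_3 = 6(Δ_2 - Δ_1) = -30
  1·M_2 + 4·M_3 + 1·M_4 = 6(Δ_3 - Δ_2) = 60
Natural end conditions: M_0 = M_4 = 0.
Solving: M_0 = 0, M_1 = -405/28, M_2 = -57/7, M_3 = 477/28, M_4 = 0.
On [3, 4], S(x) = 3 - 19/28·(x - 3) + 477/56·(x - 3)² - 159/56·(x - 3)³.
With (x - 3) = 1/2: S(7/2) = 1987/448.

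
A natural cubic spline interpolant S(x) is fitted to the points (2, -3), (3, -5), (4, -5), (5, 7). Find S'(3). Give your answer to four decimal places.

-2.5333

Put M_i = S'' at the i-th knot. Here h = (1, 1, 1) and Δ = (-2, 0, 12), so the interior equations h_(i-1)·M_(i-1) + 2(h_(i-1)+h_i)·M_i + h_i·M_(i+1) = 6(Δ_i − Δ_(i-1)) read
  1·M_0 + 4·M_1 + 1·M_2 = 6(Δ_1 - Δ_0) = 12
  1·M_1 + 4·M_2 + 1·M_3 = 6(Δ_2 - Δ_1) = 72
Natural end conditions: M_0 = M_3 = 0.
Solving: M_0 = 0, M_1 = -8/5, M_2 = 92/5, M_3 = 0.
On [3, 4], S'(x) = b_1 + 2c_1·(x - 3) + 3d_1·(x - 3)² with b_1 = Δ_1 - h_1(2M_1 + M_2)/6 = -38/15, c_1 = M_1/2 = -4/5, d_1 = (M_2 - M_1)/(6h_1) = 10/3. So S'(3) = -38/15.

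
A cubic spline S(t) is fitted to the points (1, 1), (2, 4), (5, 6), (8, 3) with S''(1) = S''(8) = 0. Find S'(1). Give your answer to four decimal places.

3.2644

Put M_i = S'' at the i-th knot. Here h = (1, 3, 3) and Δ = (3, 2/3, -1), so the interior equations h_(i-1)·M_(i-1) + 2(h_(i-1)+h_i)·M_i + h_i·M_(i+1) = 6(Δ_i − Δ_(i-1)) read
  1·M_0 + 8·M_1 + 3·M_2 = 6(Δ_1 - Δ_0) = -14
  3·M_1 + 12·M_2 + 3·M_3 = 6(Δ_2 - Δ_1) = -10
Natural end conditions: M_0 = M_3 = 0.
Hence M_0 = 0, M_1 = -46/29, M_2 = -38/87, M_3 = 0.
On [1, 2], S'(t) = b_0 + 2c_0·(t - 1) + 3d_0·(t - 1)² with b_0 = Δ_0 - h_0(2M_0 + M_1)/6 = 284/87, c_0 = M_0/2 = 0, d_0 = (M_1 - M_0)/(6h_0) = -23/87. So S'(1) = 284/87.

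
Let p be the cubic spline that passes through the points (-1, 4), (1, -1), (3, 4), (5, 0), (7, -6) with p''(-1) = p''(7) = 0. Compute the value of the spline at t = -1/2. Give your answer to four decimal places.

Write m_i for p''(x_i). With h_i = 2, 2, 2, 2 and divided differences Δ_i = -5/2, 5/2, -2, -3, the continuity of p' gives the tridiagonal system
  2·m_0 + 8·m_1 + 2·m_2 = 6(Δ_1 - Δ_0) = 30
  2·m_1 + 8·m_2 + 2·m_3 = 6(Δ_2 - Δ_1) = -27
  2·m_2 + 8·m_3 + 2·m_4 = 6(Δ_3 - Δ_2) = -6
Natural end conditions: m_0 = m_4 = 0.
Solving the tridiagonal system: m_0 = 0, m_1 = 69/14, m_2 = -33/7, m_3 = 3/7, m_4 = 0.
On [-1, 1], p(t) = 4 - 29/7·(t + 1) + 0·(t + 1)² + 23/56·(t + 1)³.
With (t + 1) = 1/2: p(-1/2) = 887/448.

1.9799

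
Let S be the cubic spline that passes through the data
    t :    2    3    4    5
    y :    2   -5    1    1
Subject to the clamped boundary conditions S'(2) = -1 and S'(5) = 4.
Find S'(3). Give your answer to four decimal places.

-1.4667

Write σ_i for S''(x_i). With h_i = 1, 1, 1 and divided differences Δ_i = -7, 6, 0, the continuity of S' gives the tridiagonal system
  1·σ_0 + 4·σ_1 + 1·σ_2 = 6(Δ_1 - Δ_0) = 78
  1·σ_1 + 4·σ_2 + 1·σ_3 = 6(Δ_2 - Δ_1) = -36
Clamped end conditions give two more equations: 2h_0·σ_0 + h_0·σ_1 = 6(Δ_0 - S'(2)) = -36 and h_2·σ_2 + 2h_2·σ_3 = 6(S'(5) - Δ_2) = 24.
Forward elimination and back-substitution give σ_0 = -526/15, σ_1 = 512/15, σ_2 = -352/15, σ_3 = 356/15.
On [3, 4], S'(t) = b_1 + 2c_1·(t - 3) + 3d_1·(t - 3)² with b_1 = Δ_1 - h_1(2σ_1 + σ_2)/6 = -22/15, c_1 = σ_1/2 = 256/15, d_1 = (σ_2 - σ_1)/(6h_1) = -48/5. So S'(3) = -22/15.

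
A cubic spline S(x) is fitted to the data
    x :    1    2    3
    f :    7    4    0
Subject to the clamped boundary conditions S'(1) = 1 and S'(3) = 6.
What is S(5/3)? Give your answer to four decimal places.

Put M_i = S'' at the i-th knot. Here h = (1, 1) and Δ = (-3, -4), so the interior equations h_(i-1)·M_(i-1) + 2(h_(i-1)+h_i)·M_i + h_i·M_(i+1) = 6(Δ_i − Δ_(i-1)) read
  1·M_0 + 4·M_1 + 1·M_2 = 6(Δ_1 - Δ_0) = -6
Clamped end conditions give two more equations: 2h_0·M_0 + h_0·M_1 = 6(Δ_0 - S'(1)) = -24 and h_1·M_1 + 2h_1·M_2 = 6(S'(3) - Δ_1) = 60.
Solving: M_0 = -8, M_1 = -8, M_2 = 34.
On [1, 2], S(x) = 7 + 1·(x - 1) - 4·(x - 1)² + 0·(x - 1)³.
With (x - 1) = 2/3: S(5/3) = 53/9.

5.8889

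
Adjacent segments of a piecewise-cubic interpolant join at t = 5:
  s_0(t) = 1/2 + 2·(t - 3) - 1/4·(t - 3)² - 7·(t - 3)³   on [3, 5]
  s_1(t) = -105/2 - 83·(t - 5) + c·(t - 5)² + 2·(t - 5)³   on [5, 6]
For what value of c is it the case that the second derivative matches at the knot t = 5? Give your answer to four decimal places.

-42.2500

s_0''(t) = -1/2 - 42·(t - 3), so s_0''(5) = -169/2. On the right, s_1''(5) = 2c, so c = -169/4.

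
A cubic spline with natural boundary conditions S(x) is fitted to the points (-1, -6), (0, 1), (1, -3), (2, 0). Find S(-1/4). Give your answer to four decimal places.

0.3656

Let σ_i = S''(x_i). Step sizes h_i = 1, 1, 1; slopes of the chords Δ_i = (y_(i+1) - y_i)/h_i = 7, -4, 3.
  1·σ_0 + 4·σ_1 + 1·σ_2 = 6(Δ_1 - Δ_0) = -66
  1·σ_1 + 4·σ_2 + 1·σ_3 = 6(Δ_2 - Δ_1) = 42
Natural end conditions: σ_0 = σ_3 = 0.
Solving the tridiagonal system: σ_0 = 0, σ_1 = -102/5, σ_2 = 78/5, σ_3 = 0.
On [-1, 0], S(x) = -6 + 52/5·(x + 1) + 0·(x + 1)² - 17/5·(x + 1)³.
With (x + 1) = 3/4: S(-1/4) = 117/320.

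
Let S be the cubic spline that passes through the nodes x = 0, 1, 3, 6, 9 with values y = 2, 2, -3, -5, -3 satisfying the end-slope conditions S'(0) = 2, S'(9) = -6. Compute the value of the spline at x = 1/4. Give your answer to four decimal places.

2.3505

Write M_i for S''(x_i). With h_i = 1, 2, 3, 3 and divided differences Δ_i = 0, -5/2, -2/3, 2/3, the continuity of S' gives the tridiagonal system
  1·M_0 + 6·M_1 + 2·M_2 = 6(Δ_1 - Δ_0) = -15
  2·M_1 + 10·M_2 + 3·M_3 = 6(Δ_2 - Δ_1) = 11
  3·M_2 + 12·M_3 + 3·M_4 = 6(Δ_3 - Δ_2) = 8
Clamped end conditions give two more equations: 2h_0·M_0 + h_0·M_1 = 6(Δ_0 - S'(0)) = -12 and h_3·M_3 + 2h_3·M_4 = 6(S'(9) - Δ_3) = -40.
Solving: M_0 = -545/108, M_1 = -103/54, M_2 = 161/216, M_3 = 265/108, M_4 = -1705/216.
On [0, 1], S(x) = 2 + 2·x - 545/216·x² + 113/216·x³.
With x = 1/4: S(1/4) = 10831/4608.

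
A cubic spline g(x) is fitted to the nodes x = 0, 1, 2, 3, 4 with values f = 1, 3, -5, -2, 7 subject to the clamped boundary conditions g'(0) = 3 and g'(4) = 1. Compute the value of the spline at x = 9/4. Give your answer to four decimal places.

Write M_i for g''(x_i). With h_i = 1, 1, 1, 1 and divided differences Δ_i = 2, -8, 3, 9, the continuity of g' gives the tridiagonal system
  1·M_0 + 4·M_1 + 1·M_2 = 6(Δ_1 - Δ_0) = -60
  1·M_1 + 4·M_2 + 1·M_3 = 6(Δ_2 - Δ_1) = 66
  1·M_2 + 4·M_3 + 1·M_4 = 6(Δ_3 - Δ_2) = 36
Clamped end conditions give two more equations: 2h_0·M_0 + h_0·M_1 = 6(Δ_0 - g'(0)) = -6 and h_3·M_3 + 2h_3·M_4 = 6(g'(4) - Δ_3) = -48.
Solving: M_0 = 55/7, M_1 = -152/7, M_2 = 19, M_3 = 82/7, M_4 = -209/7.
On [2, 3], g(x) = -5 - 37/7·(x - 2) + 19/2·(x - 2)² - 17/14·(x - 2)³.
With (x - 2) = 1/4: g(9/4) = -5149/896.

-5.7467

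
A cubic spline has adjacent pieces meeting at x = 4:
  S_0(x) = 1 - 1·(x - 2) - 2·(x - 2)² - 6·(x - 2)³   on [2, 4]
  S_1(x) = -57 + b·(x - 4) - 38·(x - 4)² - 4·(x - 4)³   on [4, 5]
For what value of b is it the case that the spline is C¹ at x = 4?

-81

S_0'(x) = -1 - 4·(x - 2) - 18·(x - 2)², so S_0'(4) = -81. On the right, S_1'(4) = b, so b = -81.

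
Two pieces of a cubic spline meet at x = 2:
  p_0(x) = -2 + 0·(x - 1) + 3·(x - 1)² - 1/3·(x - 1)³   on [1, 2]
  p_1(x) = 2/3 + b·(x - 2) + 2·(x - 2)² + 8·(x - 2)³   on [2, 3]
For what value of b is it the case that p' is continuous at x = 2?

p_0'(x) = 0 + 6·(x - 1) - 1·(x - 1)², so p_0'(2) = 5. On the right, p_1'(2) = b, so b = 5.

5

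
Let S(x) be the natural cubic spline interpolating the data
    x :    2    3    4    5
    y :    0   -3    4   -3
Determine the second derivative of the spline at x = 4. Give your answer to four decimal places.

-26.4000

Put m_i = S'' at the i-th knot. Here h = (1, 1, 1) and Δ = (-3, 7, -7), so the interior equations h_(i-1)·m_(i-1) + 2(h_(i-1)+h_i)·m_i + h_i·m_(i+1) = 6(Δ_i − Δ_(i-1)) read
  1·m_0 + 4·m_1 + 1·m_2 = 6(Δ_1 - Δ_0) = 60
  1·m_1 + 4·m_2 + 1·m_3 = 6(Δ_2 - Δ_1) = -84
Natural end conditions: m_0 = m_3 = 0.
Forward elimination and back-substitution give m_0 = 0, m_1 = 108/5, m_2 = -132/5, m_3 = 0.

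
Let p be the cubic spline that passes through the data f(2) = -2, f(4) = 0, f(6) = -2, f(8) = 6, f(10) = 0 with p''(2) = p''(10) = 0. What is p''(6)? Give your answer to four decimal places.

Put M_i = p'' at the i-th knot. Here h = (2, 2, 2, 2) and Δ = (1, -1, 4, -3), so the interior equations h_(i-1)·M_(i-1) + 2(h_(i-1)+h_i)·M_i + h_i·M_(i+1) = 6(Δ_i − Δ_(i-1)) read
  2·M_0 + 8·M_1 + 2·M_2 = 6(Δ_1 - Δ_0) = -12
  2·M_1 + 8·M_2 + 2·M_3 = 6(Δ_2 - Δ_1) = 30
  2·M_2 + 8·M_3 + 2·M_4 = 6(Δ_3 - Δ_2) = -42
Natural end conditions: M_0 = M_4 = 0.
Hence M_0 = 0, M_1 = -171/56, M_2 = 87/14, M_3 = -381/56, M_4 = 0.

6.2143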